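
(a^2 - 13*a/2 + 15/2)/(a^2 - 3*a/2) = (a - 5)/a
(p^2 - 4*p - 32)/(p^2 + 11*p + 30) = (p^2 - 4*p - 32)/(p^2 + 11*p + 30)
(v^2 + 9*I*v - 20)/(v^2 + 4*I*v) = (v + 5*I)/v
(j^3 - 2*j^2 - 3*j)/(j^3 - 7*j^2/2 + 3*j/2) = 2*(j + 1)/(2*j - 1)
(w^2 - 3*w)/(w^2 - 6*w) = (w - 3)/(w - 6)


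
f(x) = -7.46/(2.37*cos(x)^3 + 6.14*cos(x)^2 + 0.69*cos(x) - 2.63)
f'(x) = -7.46*(7.11*sin(x)*cos(x)^2 + 12.28*sin(x)*cos(x) + 0.69*sin(x))/(2.37*cos(x)^3 + 6.14*cos(x)^2 + 0.69*cos(x) - 2.63)^2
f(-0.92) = -13.12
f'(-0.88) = 78.25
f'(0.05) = -0.17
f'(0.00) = 0.00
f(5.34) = -20.04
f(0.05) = -1.14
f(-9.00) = -162.65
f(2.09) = 4.26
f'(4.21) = -7.19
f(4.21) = 4.14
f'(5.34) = 451.14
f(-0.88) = -8.15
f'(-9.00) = -6717.08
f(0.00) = -1.14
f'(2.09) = 7.72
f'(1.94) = 4.08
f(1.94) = 3.41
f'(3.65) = -1032.63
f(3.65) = 58.58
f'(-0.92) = 197.23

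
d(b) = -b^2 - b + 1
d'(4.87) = -10.74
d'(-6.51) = 12.02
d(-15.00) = -209.00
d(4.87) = -27.59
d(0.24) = 0.70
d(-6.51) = -34.87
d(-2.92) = -4.61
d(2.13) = -5.67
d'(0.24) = -1.48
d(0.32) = 0.58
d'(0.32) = -1.64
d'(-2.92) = 4.84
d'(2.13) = -5.26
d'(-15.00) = 29.00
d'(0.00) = -1.00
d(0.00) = 1.00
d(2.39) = -7.10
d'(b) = -2*b - 1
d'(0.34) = -1.68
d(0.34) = 0.54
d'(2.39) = -5.78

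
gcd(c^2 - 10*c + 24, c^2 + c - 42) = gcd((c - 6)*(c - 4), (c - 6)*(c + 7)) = c - 6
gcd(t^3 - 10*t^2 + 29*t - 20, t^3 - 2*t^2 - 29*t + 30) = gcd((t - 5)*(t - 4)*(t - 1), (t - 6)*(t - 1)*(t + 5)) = t - 1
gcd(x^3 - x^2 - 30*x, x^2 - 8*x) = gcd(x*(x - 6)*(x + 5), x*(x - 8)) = x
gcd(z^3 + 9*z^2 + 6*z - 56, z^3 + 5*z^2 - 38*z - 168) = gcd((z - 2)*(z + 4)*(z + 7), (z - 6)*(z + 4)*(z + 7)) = z^2 + 11*z + 28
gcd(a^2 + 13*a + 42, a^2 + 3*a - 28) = a + 7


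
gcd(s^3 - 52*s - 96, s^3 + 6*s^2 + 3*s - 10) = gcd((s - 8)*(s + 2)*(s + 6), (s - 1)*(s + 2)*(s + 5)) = s + 2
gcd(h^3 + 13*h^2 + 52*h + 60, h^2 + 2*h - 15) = h + 5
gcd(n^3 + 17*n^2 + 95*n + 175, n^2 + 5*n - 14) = n + 7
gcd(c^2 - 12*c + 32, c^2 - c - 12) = c - 4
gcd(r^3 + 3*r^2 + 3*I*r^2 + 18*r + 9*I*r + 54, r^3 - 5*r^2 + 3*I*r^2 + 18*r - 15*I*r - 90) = r^2 + 3*I*r + 18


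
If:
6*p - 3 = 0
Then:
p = 1/2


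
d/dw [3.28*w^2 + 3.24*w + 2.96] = 6.56*w + 3.24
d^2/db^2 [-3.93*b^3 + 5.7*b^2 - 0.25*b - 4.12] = 11.4 - 23.58*b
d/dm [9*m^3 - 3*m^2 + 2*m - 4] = 27*m^2 - 6*m + 2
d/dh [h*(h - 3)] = 2*h - 3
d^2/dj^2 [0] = 0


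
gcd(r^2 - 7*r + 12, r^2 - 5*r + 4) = r - 4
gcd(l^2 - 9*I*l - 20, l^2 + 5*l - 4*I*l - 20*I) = l - 4*I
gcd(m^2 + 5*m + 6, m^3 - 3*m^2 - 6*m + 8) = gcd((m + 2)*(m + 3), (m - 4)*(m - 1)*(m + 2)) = m + 2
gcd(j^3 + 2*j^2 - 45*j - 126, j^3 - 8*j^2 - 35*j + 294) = j^2 - j - 42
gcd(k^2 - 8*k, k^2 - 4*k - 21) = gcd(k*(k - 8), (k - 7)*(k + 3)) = 1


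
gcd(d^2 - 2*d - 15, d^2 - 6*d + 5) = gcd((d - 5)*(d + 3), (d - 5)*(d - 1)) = d - 5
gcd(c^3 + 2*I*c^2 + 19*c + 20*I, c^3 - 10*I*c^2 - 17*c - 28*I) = c^2 - 3*I*c + 4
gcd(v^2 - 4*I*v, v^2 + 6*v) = v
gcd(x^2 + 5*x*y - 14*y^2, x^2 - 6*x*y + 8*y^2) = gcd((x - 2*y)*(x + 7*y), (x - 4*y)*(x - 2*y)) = x - 2*y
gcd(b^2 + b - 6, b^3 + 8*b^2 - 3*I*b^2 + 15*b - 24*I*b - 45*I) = b + 3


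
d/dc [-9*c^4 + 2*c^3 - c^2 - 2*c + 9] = -36*c^3 + 6*c^2 - 2*c - 2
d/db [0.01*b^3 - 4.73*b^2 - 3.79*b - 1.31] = 0.03*b^2 - 9.46*b - 3.79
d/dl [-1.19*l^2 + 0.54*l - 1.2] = 0.54 - 2.38*l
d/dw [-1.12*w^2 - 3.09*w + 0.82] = -2.24*w - 3.09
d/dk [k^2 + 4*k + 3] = 2*k + 4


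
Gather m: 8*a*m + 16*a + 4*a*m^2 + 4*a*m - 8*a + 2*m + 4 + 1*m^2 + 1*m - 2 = 8*a + m^2*(4*a + 1) + m*(12*a + 3) + 2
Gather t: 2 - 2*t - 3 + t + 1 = -t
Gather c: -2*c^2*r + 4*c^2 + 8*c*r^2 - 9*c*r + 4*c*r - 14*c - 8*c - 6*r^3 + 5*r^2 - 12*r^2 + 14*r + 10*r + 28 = c^2*(4 - 2*r) + c*(8*r^2 - 5*r - 22) - 6*r^3 - 7*r^2 + 24*r + 28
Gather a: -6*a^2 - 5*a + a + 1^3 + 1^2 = -6*a^2 - 4*a + 2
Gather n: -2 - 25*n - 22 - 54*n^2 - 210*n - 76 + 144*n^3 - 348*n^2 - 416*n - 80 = 144*n^3 - 402*n^2 - 651*n - 180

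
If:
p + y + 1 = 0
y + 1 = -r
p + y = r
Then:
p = -1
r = -1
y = 0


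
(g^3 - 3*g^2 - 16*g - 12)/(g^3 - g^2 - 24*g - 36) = (g + 1)/(g + 3)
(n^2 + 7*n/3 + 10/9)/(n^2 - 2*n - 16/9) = (3*n + 5)/(3*n - 8)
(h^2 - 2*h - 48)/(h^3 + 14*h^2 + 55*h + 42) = (h - 8)/(h^2 + 8*h + 7)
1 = 1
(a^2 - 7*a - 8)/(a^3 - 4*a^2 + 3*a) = (a^2 - 7*a - 8)/(a*(a^2 - 4*a + 3))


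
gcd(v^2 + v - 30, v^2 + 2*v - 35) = v - 5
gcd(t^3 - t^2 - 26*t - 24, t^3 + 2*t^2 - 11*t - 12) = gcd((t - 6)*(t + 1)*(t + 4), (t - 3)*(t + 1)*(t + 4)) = t^2 + 5*t + 4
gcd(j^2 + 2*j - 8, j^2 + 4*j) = j + 4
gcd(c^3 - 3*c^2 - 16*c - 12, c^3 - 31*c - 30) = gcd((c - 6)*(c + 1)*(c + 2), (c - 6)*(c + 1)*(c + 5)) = c^2 - 5*c - 6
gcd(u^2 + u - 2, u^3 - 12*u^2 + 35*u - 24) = u - 1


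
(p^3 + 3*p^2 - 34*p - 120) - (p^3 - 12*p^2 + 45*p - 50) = 15*p^2 - 79*p - 70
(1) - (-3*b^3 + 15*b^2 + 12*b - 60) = 3*b^3 - 15*b^2 - 12*b + 61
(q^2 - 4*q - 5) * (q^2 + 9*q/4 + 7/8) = q^4 - 7*q^3/4 - 105*q^2/8 - 59*q/4 - 35/8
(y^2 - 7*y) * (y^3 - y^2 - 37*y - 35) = y^5 - 8*y^4 - 30*y^3 + 224*y^2 + 245*y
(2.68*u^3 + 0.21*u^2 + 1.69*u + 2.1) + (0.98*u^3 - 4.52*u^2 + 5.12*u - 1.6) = 3.66*u^3 - 4.31*u^2 + 6.81*u + 0.5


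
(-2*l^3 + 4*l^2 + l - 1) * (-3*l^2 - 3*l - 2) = 6*l^5 - 6*l^4 - 11*l^3 - 8*l^2 + l + 2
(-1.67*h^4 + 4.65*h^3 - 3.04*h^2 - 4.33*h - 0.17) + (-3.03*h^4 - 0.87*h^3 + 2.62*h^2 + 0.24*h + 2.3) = -4.7*h^4 + 3.78*h^3 - 0.42*h^2 - 4.09*h + 2.13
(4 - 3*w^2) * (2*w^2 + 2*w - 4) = -6*w^4 - 6*w^3 + 20*w^2 + 8*w - 16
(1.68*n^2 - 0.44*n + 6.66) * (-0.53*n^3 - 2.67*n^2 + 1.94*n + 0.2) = -0.8904*n^5 - 4.2524*n^4 + 0.9042*n^3 - 18.2998*n^2 + 12.8324*n + 1.332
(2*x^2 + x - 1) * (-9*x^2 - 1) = -18*x^4 - 9*x^3 + 7*x^2 - x + 1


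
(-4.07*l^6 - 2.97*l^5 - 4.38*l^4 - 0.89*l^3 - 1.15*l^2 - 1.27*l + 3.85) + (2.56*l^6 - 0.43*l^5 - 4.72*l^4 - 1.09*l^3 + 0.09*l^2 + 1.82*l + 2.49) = -1.51*l^6 - 3.4*l^5 - 9.1*l^4 - 1.98*l^3 - 1.06*l^2 + 0.55*l + 6.34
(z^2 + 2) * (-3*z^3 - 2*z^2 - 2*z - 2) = -3*z^5 - 2*z^4 - 8*z^3 - 6*z^2 - 4*z - 4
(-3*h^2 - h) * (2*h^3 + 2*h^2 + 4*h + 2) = -6*h^5 - 8*h^4 - 14*h^3 - 10*h^2 - 2*h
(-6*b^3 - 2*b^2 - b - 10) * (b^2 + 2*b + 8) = -6*b^5 - 14*b^4 - 53*b^3 - 28*b^2 - 28*b - 80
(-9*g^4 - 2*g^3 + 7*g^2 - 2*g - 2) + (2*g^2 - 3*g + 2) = -9*g^4 - 2*g^3 + 9*g^2 - 5*g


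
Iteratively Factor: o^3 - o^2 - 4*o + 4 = (o - 1)*(o^2 - 4) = (o - 2)*(o - 1)*(o + 2)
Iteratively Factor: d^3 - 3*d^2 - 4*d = (d - 4)*(d^2 + d) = (d - 4)*(d + 1)*(d)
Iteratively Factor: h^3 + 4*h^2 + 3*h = (h + 1)*(h^2 + 3*h) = (h + 1)*(h + 3)*(h)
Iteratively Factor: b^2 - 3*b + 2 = (b - 1)*(b - 2)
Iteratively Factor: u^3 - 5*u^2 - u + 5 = (u - 1)*(u^2 - 4*u - 5) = (u - 1)*(u + 1)*(u - 5)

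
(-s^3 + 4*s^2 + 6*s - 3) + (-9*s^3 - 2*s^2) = -10*s^3 + 2*s^2 + 6*s - 3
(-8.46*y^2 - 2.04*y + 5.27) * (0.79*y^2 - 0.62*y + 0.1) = -6.6834*y^4 + 3.6336*y^3 + 4.5821*y^2 - 3.4714*y + 0.527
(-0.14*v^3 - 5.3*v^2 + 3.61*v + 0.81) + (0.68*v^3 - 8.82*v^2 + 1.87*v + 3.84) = 0.54*v^3 - 14.12*v^2 + 5.48*v + 4.65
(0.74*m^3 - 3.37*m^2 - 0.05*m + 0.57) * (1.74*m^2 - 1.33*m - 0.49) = 1.2876*m^5 - 6.848*m^4 + 4.0325*m^3 + 2.7096*m^2 - 0.7336*m - 0.2793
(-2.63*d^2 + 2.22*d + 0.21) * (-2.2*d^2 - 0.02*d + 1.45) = 5.786*d^4 - 4.8314*d^3 - 4.3199*d^2 + 3.2148*d + 0.3045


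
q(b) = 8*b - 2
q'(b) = 8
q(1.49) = 9.92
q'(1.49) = 8.00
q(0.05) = -1.60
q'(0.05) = 8.00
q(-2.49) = -21.92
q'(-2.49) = 8.00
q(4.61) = 34.88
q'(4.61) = 8.00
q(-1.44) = -13.52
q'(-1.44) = 8.00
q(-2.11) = -18.88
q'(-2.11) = 8.00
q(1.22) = 7.76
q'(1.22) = 8.00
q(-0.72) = -7.76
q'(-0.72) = 8.00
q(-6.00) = -50.00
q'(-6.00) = 8.00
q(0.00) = -2.00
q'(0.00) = 8.00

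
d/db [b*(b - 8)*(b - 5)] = 3*b^2 - 26*b + 40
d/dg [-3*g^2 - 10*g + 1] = -6*g - 10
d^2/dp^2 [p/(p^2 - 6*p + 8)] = 2*(4*p*(p - 3)^2 + 3*(2 - p)*(p^2 - 6*p + 8))/(p^2 - 6*p + 8)^3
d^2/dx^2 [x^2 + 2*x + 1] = 2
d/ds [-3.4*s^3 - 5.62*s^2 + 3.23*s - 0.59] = -10.2*s^2 - 11.24*s + 3.23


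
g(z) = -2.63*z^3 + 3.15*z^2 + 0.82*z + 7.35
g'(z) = -7.89*z^2 + 6.3*z + 0.82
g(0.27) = 7.75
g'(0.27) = 1.95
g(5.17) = -267.65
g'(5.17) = -177.50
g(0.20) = 7.62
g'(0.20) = 1.76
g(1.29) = 8.00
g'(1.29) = -4.18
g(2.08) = -0.98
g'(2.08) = -20.21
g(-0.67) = 9.01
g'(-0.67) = -6.94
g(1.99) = 0.73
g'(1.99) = -17.89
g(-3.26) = 129.27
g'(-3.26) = -103.57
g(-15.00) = 9580.05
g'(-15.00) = -1868.93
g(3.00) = -32.85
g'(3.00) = -51.29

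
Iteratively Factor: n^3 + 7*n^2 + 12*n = (n + 3)*(n^2 + 4*n) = (n + 3)*(n + 4)*(n)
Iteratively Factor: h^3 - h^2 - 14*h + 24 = (h - 2)*(h^2 + h - 12) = (h - 2)*(h + 4)*(h - 3)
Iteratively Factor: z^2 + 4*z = (z + 4)*(z)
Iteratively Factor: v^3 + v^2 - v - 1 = (v - 1)*(v^2 + 2*v + 1) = (v - 1)*(v + 1)*(v + 1)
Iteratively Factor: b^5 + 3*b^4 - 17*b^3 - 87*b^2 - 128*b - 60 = (b + 2)*(b^4 + b^3 - 19*b^2 - 49*b - 30) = (b + 2)^2*(b^3 - b^2 - 17*b - 15) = (b - 5)*(b + 2)^2*(b^2 + 4*b + 3) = (b - 5)*(b + 1)*(b + 2)^2*(b + 3)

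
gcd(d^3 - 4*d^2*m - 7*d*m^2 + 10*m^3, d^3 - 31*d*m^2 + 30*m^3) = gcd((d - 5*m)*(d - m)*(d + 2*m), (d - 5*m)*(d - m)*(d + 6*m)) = d^2 - 6*d*m + 5*m^2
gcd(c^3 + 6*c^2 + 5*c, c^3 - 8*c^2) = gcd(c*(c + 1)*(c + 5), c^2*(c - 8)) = c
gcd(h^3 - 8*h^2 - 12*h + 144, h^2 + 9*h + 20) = h + 4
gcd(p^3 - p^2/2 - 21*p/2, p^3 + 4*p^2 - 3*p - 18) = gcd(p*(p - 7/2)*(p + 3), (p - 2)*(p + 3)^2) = p + 3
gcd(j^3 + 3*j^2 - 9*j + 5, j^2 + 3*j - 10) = j + 5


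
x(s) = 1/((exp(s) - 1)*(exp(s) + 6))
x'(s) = -exp(s)/((exp(s) - 1)*(exp(s) + 6)^2) - exp(s)/((exp(s) - 1)^2*(exp(s) + 6))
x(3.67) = 0.00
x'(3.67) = -0.00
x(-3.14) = -0.17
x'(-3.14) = -0.01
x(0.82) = 0.10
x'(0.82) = -0.20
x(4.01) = 0.00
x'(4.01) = -0.00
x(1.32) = 0.04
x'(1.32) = -0.07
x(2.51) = 0.00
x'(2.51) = -0.01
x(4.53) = 0.00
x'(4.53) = -0.00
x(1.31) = 0.04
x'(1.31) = -0.07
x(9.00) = 0.00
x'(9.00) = 0.00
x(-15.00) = -0.17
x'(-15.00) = 0.00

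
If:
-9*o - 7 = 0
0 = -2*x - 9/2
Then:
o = -7/9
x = -9/4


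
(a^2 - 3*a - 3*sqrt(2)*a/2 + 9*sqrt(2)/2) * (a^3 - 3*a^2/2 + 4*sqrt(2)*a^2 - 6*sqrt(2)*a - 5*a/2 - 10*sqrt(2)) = a^5 - 9*a^4/2 + 5*sqrt(2)*a^4/2 - 45*sqrt(2)*a^3/4 - 10*a^3 + 5*sqrt(2)*a^2 + 123*a^2/2 - 24*a + 75*sqrt(2)*a/4 - 90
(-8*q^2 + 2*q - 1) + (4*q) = -8*q^2 + 6*q - 1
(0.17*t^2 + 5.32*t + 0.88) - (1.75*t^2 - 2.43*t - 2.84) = -1.58*t^2 + 7.75*t + 3.72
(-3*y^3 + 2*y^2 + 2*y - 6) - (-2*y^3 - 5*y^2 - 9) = -y^3 + 7*y^2 + 2*y + 3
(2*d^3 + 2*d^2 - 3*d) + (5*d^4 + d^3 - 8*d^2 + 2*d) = 5*d^4 + 3*d^3 - 6*d^2 - d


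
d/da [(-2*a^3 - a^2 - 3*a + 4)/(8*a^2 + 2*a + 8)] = (-8*a^4 - 4*a^3 - 13*a^2 - 40*a - 16)/(2*(16*a^4 + 8*a^3 + 33*a^2 + 8*a + 16))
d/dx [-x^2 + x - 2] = 1 - 2*x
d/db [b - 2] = 1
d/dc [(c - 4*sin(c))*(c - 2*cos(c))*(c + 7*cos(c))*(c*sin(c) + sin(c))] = -(c + 1)*(c - 4*sin(c))*(c - 2*cos(c))*(7*sin(c) - 1)*sin(c) + (c + 1)*(c - 4*sin(c))*(c + 7*cos(c))*(2*sin(c) + 1)*sin(c) - (c + 1)*(c - 2*cos(c))*(c + 7*cos(c))*(4*cos(c) - 1)*sin(c) + (c - 4*sin(c))*(c - 2*cos(c))*(c + 7*cos(c))*(c*cos(c) + sqrt(2)*sin(c + pi/4))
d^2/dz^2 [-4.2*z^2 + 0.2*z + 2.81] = -8.40000000000000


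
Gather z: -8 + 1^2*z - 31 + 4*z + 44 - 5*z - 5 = 0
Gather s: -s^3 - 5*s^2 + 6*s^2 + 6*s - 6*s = -s^3 + s^2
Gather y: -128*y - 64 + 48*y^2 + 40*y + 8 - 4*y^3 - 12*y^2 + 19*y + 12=-4*y^3 + 36*y^2 - 69*y - 44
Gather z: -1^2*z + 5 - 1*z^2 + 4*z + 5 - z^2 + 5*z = -2*z^2 + 8*z + 10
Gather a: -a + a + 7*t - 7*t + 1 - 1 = 0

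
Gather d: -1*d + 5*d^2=5*d^2 - d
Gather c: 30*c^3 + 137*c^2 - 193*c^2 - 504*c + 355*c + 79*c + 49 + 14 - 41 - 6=30*c^3 - 56*c^2 - 70*c + 16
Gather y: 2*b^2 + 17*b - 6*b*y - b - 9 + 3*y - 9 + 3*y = 2*b^2 + 16*b + y*(6 - 6*b) - 18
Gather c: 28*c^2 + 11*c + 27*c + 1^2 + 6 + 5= 28*c^2 + 38*c + 12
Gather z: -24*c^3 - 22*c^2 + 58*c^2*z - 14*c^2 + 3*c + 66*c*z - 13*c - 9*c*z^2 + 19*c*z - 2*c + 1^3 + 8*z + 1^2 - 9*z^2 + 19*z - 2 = -24*c^3 - 36*c^2 - 12*c + z^2*(-9*c - 9) + z*(58*c^2 + 85*c + 27)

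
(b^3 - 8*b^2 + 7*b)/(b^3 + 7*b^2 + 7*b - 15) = b*(b - 7)/(b^2 + 8*b + 15)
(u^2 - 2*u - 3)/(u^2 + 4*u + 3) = (u - 3)/(u + 3)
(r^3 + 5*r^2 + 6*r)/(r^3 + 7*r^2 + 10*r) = (r + 3)/(r + 5)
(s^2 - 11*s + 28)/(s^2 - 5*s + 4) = (s - 7)/(s - 1)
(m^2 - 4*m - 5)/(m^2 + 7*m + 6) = (m - 5)/(m + 6)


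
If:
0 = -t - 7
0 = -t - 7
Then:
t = -7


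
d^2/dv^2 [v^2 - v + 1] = 2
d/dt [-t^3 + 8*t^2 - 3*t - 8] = -3*t^2 + 16*t - 3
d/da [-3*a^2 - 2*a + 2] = -6*a - 2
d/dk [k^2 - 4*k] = 2*k - 4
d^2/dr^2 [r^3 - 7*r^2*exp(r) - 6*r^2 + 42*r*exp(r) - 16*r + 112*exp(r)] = -7*r^2*exp(r) + 14*r*exp(r) + 6*r + 182*exp(r) - 12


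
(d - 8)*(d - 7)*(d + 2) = d^3 - 13*d^2 + 26*d + 112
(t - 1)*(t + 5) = t^2 + 4*t - 5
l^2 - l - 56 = (l - 8)*(l + 7)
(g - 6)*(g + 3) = g^2 - 3*g - 18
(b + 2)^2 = b^2 + 4*b + 4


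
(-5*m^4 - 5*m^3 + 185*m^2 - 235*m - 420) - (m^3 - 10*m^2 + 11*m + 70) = -5*m^4 - 6*m^3 + 195*m^2 - 246*m - 490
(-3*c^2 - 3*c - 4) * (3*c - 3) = -9*c^3 - 3*c + 12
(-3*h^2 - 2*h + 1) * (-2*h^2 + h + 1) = 6*h^4 + h^3 - 7*h^2 - h + 1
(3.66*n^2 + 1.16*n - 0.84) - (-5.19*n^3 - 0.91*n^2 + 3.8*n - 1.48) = 5.19*n^3 + 4.57*n^2 - 2.64*n + 0.64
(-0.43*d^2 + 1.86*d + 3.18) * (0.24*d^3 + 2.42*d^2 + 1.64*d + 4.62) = -0.1032*d^5 - 0.5942*d^4 + 4.5592*d^3 + 8.7594*d^2 + 13.8084*d + 14.6916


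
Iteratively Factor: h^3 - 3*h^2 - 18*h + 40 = (h - 2)*(h^2 - h - 20) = (h - 2)*(h + 4)*(h - 5)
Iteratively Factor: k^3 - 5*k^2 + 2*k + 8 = (k + 1)*(k^2 - 6*k + 8) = (k - 2)*(k + 1)*(k - 4)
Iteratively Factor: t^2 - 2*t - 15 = (t - 5)*(t + 3)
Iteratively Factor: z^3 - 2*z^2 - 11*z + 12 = (z + 3)*(z^2 - 5*z + 4) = (z - 1)*(z + 3)*(z - 4)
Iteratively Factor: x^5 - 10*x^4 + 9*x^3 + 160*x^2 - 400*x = (x - 5)*(x^4 - 5*x^3 - 16*x^2 + 80*x) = (x - 5)*(x - 4)*(x^3 - x^2 - 20*x) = (x - 5)^2*(x - 4)*(x^2 + 4*x) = x*(x - 5)^2*(x - 4)*(x + 4)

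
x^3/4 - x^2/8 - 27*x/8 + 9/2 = (x/4 + 1)*(x - 3)*(x - 3/2)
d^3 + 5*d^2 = d^2*(d + 5)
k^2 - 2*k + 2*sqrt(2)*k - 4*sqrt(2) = (k - 2)*(k + 2*sqrt(2))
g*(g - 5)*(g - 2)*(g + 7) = g^4 - 39*g^2 + 70*g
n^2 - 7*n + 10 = (n - 5)*(n - 2)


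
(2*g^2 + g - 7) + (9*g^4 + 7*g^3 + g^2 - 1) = 9*g^4 + 7*g^3 + 3*g^2 + g - 8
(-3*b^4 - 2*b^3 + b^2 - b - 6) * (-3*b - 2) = 9*b^5 + 12*b^4 + b^3 + b^2 + 20*b + 12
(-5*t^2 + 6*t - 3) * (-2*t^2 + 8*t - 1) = 10*t^4 - 52*t^3 + 59*t^2 - 30*t + 3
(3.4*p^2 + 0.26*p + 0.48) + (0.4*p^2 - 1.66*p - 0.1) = 3.8*p^2 - 1.4*p + 0.38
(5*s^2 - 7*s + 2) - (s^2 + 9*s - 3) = 4*s^2 - 16*s + 5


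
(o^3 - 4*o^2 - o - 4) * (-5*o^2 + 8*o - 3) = -5*o^5 + 28*o^4 - 30*o^3 + 24*o^2 - 29*o + 12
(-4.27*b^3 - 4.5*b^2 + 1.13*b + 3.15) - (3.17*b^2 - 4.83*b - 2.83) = -4.27*b^3 - 7.67*b^2 + 5.96*b + 5.98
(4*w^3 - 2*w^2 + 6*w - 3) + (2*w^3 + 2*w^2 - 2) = 6*w^3 + 6*w - 5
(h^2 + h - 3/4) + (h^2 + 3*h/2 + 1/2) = 2*h^2 + 5*h/2 - 1/4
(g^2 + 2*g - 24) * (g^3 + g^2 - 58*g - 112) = g^5 + 3*g^4 - 80*g^3 - 252*g^2 + 1168*g + 2688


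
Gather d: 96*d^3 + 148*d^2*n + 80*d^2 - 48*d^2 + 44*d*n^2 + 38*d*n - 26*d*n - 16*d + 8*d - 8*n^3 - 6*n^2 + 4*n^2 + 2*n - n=96*d^3 + d^2*(148*n + 32) + d*(44*n^2 + 12*n - 8) - 8*n^3 - 2*n^2 + n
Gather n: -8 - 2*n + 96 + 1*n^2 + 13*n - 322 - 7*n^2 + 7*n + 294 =-6*n^2 + 18*n + 60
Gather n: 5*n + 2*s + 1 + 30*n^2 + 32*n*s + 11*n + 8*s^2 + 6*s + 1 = 30*n^2 + n*(32*s + 16) + 8*s^2 + 8*s + 2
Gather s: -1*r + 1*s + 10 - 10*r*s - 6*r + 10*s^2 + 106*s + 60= -7*r + 10*s^2 + s*(107 - 10*r) + 70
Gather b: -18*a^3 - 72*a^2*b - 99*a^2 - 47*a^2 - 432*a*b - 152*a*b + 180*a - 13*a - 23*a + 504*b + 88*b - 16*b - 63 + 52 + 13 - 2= -18*a^3 - 146*a^2 + 144*a + b*(-72*a^2 - 584*a + 576)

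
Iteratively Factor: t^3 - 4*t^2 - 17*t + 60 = (t + 4)*(t^2 - 8*t + 15) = (t - 3)*(t + 4)*(t - 5)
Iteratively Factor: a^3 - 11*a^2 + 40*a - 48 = (a - 4)*(a^2 - 7*a + 12) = (a - 4)^2*(a - 3)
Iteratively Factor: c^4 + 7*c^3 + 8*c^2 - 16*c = (c + 4)*(c^3 + 3*c^2 - 4*c) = (c - 1)*(c + 4)*(c^2 + 4*c) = c*(c - 1)*(c + 4)*(c + 4)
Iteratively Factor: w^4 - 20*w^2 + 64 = (w - 2)*(w^3 + 2*w^2 - 16*w - 32) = (w - 2)*(w + 4)*(w^2 - 2*w - 8) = (w - 2)*(w + 2)*(w + 4)*(w - 4)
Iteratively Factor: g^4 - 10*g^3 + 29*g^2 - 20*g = (g)*(g^3 - 10*g^2 + 29*g - 20) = g*(g - 4)*(g^2 - 6*g + 5) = g*(g - 4)*(g - 1)*(g - 5)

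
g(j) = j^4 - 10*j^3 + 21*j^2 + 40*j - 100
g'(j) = 4*j^3 - 30*j^2 + 42*j + 40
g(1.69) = -12.53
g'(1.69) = 44.60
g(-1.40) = -83.56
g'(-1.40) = -88.58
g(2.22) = 7.18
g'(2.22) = 29.15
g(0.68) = -66.02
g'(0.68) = 55.95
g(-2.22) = 48.40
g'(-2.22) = -244.86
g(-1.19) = -99.00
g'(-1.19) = -59.20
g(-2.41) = 99.28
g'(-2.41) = -291.45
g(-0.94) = -109.96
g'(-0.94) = -29.31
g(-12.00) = 40460.00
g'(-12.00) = -11696.00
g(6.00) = 32.00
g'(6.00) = 76.00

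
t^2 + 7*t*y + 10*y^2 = (t + 2*y)*(t + 5*y)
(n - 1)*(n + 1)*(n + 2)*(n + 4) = n^4 + 6*n^3 + 7*n^2 - 6*n - 8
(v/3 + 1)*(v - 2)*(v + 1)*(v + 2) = v^4/3 + 4*v^3/3 - v^2/3 - 16*v/3 - 4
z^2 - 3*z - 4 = (z - 4)*(z + 1)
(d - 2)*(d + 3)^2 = d^3 + 4*d^2 - 3*d - 18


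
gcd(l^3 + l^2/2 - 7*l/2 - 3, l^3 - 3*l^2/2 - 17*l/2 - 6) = l^2 + 5*l/2 + 3/2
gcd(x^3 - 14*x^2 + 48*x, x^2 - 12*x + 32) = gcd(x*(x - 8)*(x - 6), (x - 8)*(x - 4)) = x - 8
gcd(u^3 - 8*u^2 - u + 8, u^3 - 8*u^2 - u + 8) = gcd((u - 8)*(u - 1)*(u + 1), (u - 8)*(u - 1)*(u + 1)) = u^3 - 8*u^2 - u + 8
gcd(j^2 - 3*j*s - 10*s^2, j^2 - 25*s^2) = -j + 5*s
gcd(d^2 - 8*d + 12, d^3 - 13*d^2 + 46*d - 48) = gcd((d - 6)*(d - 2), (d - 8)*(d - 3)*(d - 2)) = d - 2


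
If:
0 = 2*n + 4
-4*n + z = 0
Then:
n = -2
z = -8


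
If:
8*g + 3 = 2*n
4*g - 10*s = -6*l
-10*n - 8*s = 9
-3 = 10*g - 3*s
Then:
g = -12/25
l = -17/25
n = -21/50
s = -3/5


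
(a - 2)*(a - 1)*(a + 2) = a^3 - a^2 - 4*a + 4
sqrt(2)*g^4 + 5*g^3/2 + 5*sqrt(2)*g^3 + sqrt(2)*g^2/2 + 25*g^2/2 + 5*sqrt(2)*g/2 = g*(g + 5)*(g + sqrt(2))*(sqrt(2)*g + 1/2)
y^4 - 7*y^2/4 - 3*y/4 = y*(y - 3/2)*(y + 1/2)*(y + 1)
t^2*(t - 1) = t^3 - t^2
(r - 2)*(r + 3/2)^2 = r^3 + r^2 - 15*r/4 - 9/2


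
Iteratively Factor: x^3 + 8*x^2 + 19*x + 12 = (x + 3)*(x^2 + 5*x + 4) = (x + 1)*(x + 3)*(x + 4)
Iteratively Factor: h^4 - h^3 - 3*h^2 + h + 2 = (h + 1)*(h^3 - 2*h^2 - h + 2) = (h - 2)*(h + 1)*(h^2 - 1) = (h - 2)*(h + 1)^2*(h - 1)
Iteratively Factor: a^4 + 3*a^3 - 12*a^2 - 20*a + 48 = (a - 2)*(a^3 + 5*a^2 - 2*a - 24) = (a - 2)^2*(a^2 + 7*a + 12) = (a - 2)^2*(a + 4)*(a + 3)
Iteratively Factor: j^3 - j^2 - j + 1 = (j + 1)*(j^2 - 2*j + 1) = (j - 1)*(j + 1)*(j - 1)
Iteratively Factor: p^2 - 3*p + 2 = (p - 2)*(p - 1)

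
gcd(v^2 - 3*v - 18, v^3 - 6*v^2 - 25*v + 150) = v - 6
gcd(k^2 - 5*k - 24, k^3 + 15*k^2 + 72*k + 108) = k + 3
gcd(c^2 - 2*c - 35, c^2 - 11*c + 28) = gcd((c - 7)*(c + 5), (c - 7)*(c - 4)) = c - 7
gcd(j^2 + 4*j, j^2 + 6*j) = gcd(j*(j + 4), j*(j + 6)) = j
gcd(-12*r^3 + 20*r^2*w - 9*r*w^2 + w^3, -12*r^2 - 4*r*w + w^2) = 6*r - w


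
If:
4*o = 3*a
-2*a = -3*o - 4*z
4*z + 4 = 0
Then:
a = 16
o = 12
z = -1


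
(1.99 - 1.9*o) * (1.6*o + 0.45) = -3.04*o^2 + 2.329*o + 0.8955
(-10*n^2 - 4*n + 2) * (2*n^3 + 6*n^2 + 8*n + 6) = -20*n^5 - 68*n^4 - 100*n^3 - 80*n^2 - 8*n + 12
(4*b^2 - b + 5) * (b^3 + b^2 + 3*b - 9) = 4*b^5 + 3*b^4 + 16*b^3 - 34*b^2 + 24*b - 45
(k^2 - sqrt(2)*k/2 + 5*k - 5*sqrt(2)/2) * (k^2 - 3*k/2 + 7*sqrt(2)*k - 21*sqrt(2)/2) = k^4 + 7*k^3/2 + 13*sqrt(2)*k^3/2 - 29*k^2/2 + 91*sqrt(2)*k^2/4 - 195*sqrt(2)*k/4 - 49*k/2 + 105/2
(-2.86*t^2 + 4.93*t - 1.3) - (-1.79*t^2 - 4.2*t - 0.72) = -1.07*t^2 + 9.13*t - 0.58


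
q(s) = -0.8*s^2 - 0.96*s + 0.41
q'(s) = -1.6*s - 0.96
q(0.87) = -1.03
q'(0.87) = -2.35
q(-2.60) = -2.50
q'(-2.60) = 3.20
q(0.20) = 0.19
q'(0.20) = -1.28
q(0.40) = -0.10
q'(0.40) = -1.60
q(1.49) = -2.80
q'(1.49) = -3.34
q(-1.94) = -0.74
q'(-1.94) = 2.14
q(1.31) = -2.22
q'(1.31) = -3.06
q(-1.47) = 0.09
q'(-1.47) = 1.39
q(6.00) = -34.15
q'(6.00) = -10.56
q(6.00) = -34.15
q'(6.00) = -10.56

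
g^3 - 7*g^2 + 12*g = g*(g - 4)*(g - 3)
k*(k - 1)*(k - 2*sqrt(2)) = k^3 - 2*sqrt(2)*k^2 - k^2 + 2*sqrt(2)*k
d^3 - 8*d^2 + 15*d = d*(d - 5)*(d - 3)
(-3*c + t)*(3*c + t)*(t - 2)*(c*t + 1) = -9*c^3*t^2 + 18*c^3*t - 9*c^2*t + 18*c^2 + c*t^4 - 2*c*t^3 + t^3 - 2*t^2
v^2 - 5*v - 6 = (v - 6)*(v + 1)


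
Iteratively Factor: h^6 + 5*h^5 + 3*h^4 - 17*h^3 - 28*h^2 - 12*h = (h + 2)*(h^5 + 3*h^4 - 3*h^3 - 11*h^2 - 6*h) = (h + 2)*(h + 3)*(h^4 - 3*h^2 - 2*h) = (h + 1)*(h + 2)*(h + 3)*(h^3 - h^2 - 2*h) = h*(h + 1)*(h + 2)*(h + 3)*(h^2 - h - 2) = h*(h - 2)*(h + 1)*(h + 2)*(h + 3)*(h + 1)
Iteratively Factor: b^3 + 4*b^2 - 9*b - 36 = (b + 4)*(b^2 - 9) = (b - 3)*(b + 4)*(b + 3)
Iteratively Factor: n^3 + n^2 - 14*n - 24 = (n + 2)*(n^2 - n - 12) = (n + 2)*(n + 3)*(n - 4)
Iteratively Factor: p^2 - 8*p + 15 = (p - 3)*(p - 5)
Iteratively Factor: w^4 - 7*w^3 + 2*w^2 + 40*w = (w + 2)*(w^3 - 9*w^2 + 20*w) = (w - 5)*(w + 2)*(w^2 - 4*w) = w*(w - 5)*(w + 2)*(w - 4)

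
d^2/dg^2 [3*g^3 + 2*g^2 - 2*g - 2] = 18*g + 4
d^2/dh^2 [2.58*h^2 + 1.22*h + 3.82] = 5.16000000000000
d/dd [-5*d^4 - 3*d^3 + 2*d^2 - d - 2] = -20*d^3 - 9*d^2 + 4*d - 1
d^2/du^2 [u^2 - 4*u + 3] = 2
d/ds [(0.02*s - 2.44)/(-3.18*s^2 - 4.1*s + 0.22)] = (0.0636*s^2 - 15.5184*s - 9.9996)/(10.1124*s^4 + 26.076*s^3 + 15.4108*s^2 - 1.804*s + 0.0484)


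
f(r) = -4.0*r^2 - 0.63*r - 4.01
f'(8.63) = -69.67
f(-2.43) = -26.10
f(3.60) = -58.12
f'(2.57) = -21.19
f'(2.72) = -22.39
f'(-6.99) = 55.29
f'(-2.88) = 22.41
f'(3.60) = -29.43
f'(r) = -8.0*r - 0.63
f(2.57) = -32.05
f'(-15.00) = 119.37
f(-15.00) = -894.56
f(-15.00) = -894.56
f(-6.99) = -195.05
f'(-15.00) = 119.37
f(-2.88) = -35.37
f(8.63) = -307.35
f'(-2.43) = 18.81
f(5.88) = -146.01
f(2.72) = -35.32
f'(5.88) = -47.67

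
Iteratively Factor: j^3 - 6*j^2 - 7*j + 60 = (j - 5)*(j^2 - j - 12) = (j - 5)*(j - 4)*(j + 3)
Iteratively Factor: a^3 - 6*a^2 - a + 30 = (a - 3)*(a^2 - 3*a - 10) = (a - 5)*(a - 3)*(a + 2)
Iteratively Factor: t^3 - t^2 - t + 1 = (t + 1)*(t^2 - 2*t + 1) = (t - 1)*(t + 1)*(t - 1)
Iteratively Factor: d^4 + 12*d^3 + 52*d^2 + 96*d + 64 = (d + 2)*(d^3 + 10*d^2 + 32*d + 32) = (d + 2)^2*(d^2 + 8*d + 16) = (d + 2)^2*(d + 4)*(d + 4)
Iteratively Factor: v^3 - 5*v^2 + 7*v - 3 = (v - 1)*(v^2 - 4*v + 3) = (v - 3)*(v - 1)*(v - 1)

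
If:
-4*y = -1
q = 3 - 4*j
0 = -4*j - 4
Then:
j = -1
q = 7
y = 1/4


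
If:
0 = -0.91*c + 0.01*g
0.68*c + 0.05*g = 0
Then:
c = 0.00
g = 0.00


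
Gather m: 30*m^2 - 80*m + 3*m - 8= 30*m^2 - 77*m - 8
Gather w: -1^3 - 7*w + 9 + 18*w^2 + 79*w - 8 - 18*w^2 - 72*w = 0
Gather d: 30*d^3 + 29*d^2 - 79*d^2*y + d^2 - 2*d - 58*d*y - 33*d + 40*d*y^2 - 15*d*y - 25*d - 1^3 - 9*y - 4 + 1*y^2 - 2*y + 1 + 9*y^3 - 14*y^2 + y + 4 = 30*d^3 + d^2*(30 - 79*y) + d*(40*y^2 - 73*y - 60) + 9*y^3 - 13*y^2 - 10*y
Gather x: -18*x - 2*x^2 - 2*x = -2*x^2 - 20*x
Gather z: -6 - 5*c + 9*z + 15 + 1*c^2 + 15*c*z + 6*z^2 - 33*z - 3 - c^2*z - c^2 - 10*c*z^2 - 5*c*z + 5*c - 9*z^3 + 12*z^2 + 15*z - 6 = -9*z^3 + z^2*(18 - 10*c) + z*(-c^2 + 10*c - 9)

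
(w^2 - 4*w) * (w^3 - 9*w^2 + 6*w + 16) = w^5 - 13*w^4 + 42*w^3 - 8*w^2 - 64*w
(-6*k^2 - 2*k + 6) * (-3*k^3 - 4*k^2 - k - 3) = 18*k^5 + 30*k^4 - 4*k^3 - 4*k^2 - 18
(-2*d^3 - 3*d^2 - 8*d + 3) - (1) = -2*d^3 - 3*d^2 - 8*d + 2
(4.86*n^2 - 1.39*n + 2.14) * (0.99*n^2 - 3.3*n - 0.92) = 4.8114*n^4 - 17.4141*n^3 + 2.2344*n^2 - 5.7832*n - 1.9688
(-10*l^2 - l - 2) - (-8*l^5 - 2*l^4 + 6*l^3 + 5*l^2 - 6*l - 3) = 8*l^5 + 2*l^4 - 6*l^3 - 15*l^2 + 5*l + 1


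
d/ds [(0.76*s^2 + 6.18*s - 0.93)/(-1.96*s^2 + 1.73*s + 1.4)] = (13.4276*s^2 - 1.5176*s + 10.2609)/(3.8416*s^4 - 6.7816*s^3 - 2.4951*s^2 + 4.844*s + 1.96)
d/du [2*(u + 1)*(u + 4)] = 4*u + 10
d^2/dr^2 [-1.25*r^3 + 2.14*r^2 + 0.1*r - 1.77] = 4.28 - 7.5*r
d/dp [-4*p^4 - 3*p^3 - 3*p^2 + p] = -16*p^3 - 9*p^2 - 6*p + 1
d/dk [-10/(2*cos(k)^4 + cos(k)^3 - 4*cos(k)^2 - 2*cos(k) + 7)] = 160*(8*sin(k)^2*cos(k) + 3*sin(k)^2 - 1)*sin(k)/(8*sin(k)^4 - 5*cos(k) + cos(3*k) + 20)^2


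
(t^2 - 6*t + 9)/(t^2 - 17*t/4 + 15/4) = 4*(t - 3)/(4*t - 5)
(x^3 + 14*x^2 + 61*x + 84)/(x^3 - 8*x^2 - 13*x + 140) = (x^2 + 10*x + 21)/(x^2 - 12*x + 35)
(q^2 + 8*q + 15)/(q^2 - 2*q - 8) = (q^2 + 8*q + 15)/(q^2 - 2*q - 8)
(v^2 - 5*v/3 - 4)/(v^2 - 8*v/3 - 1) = (3*v + 4)/(3*v + 1)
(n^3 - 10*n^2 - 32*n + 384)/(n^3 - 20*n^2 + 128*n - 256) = (n + 6)/(n - 4)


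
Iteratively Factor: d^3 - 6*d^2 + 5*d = (d)*(d^2 - 6*d + 5) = d*(d - 5)*(d - 1)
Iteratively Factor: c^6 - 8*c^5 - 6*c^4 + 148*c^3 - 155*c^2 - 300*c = (c)*(c^5 - 8*c^4 - 6*c^3 + 148*c^2 - 155*c - 300) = c*(c + 4)*(c^4 - 12*c^3 + 42*c^2 - 20*c - 75) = c*(c - 5)*(c + 4)*(c^3 - 7*c^2 + 7*c + 15) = c*(c - 5)*(c + 1)*(c + 4)*(c^2 - 8*c + 15) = c*(c - 5)*(c - 3)*(c + 1)*(c + 4)*(c - 5)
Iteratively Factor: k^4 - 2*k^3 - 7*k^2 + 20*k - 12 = (k - 2)*(k^3 - 7*k + 6) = (k - 2)*(k - 1)*(k^2 + k - 6) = (k - 2)^2*(k - 1)*(k + 3)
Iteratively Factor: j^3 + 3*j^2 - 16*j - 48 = (j + 4)*(j^2 - j - 12) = (j + 3)*(j + 4)*(j - 4)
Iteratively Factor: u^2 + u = (u + 1)*(u)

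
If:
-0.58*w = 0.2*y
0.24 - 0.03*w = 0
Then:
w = 8.00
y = -23.20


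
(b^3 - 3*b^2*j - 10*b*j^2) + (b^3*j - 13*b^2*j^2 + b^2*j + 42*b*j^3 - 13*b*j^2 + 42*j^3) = b^3*j + b^3 - 13*b^2*j^2 - 2*b^2*j + 42*b*j^3 - 23*b*j^2 + 42*j^3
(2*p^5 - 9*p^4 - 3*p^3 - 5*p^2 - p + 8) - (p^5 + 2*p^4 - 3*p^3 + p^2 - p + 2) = p^5 - 11*p^4 - 6*p^2 + 6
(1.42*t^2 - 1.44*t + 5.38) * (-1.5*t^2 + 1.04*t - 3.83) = -2.13*t^4 + 3.6368*t^3 - 15.0062*t^2 + 11.1104*t - 20.6054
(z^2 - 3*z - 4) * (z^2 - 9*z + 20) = z^4 - 12*z^3 + 43*z^2 - 24*z - 80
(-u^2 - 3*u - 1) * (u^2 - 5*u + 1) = -u^4 + 2*u^3 + 13*u^2 + 2*u - 1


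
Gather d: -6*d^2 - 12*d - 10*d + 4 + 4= -6*d^2 - 22*d + 8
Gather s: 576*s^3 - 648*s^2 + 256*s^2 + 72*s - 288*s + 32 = 576*s^3 - 392*s^2 - 216*s + 32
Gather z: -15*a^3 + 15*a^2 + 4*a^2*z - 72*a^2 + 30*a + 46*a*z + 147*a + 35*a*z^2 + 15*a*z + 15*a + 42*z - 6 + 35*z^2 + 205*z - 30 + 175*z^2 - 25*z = -15*a^3 - 57*a^2 + 192*a + z^2*(35*a + 210) + z*(4*a^2 + 61*a + 222) - 36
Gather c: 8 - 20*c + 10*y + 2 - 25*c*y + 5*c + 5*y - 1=c*(-25*y - 15) + 15*y + 9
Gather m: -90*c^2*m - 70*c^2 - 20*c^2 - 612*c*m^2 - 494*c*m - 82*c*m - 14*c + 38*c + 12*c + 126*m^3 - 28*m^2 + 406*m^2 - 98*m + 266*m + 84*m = -90*c^2 + 36*c + 126*m^3 + m^2*(378 - 612*c) + m*(-90*c^2 - 576*c + 252)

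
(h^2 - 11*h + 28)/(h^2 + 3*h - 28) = (h - 7)/(h + 7)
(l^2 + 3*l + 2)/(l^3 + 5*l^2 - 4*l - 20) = (l + 1)/(l^2 + 3*l - 10)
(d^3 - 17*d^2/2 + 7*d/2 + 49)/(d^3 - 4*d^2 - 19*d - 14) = (d - 7/2)/(d + 1)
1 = 1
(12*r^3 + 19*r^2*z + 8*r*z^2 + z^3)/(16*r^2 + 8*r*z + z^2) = (3*r^2 + 4*r*z + z^2)/(4*r + z)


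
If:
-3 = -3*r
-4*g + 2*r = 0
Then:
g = 1/2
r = 1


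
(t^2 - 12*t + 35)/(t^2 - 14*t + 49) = (t - 5)/(t - 7)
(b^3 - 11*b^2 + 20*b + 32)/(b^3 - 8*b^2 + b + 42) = (b^3 - 11*b^2 + 20*b + 32)/(b^3 - 8*b^2 + b + 42)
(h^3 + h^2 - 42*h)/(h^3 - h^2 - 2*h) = (-h^2 - h + 42)/(-h^2 + h + 2)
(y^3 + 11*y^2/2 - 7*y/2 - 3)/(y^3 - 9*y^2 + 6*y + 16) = (2*y^3 + 11*y^2 - 7*y - 6)/(2*(y^3 - 9*y^2 + 6*y + 16))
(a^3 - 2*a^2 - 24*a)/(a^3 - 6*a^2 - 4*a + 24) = a*(a + 4)/(a^2 - 4)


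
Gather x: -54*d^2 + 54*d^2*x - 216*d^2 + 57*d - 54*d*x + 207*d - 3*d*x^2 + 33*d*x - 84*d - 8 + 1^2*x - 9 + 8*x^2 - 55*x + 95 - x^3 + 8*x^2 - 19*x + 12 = -270*d^2 + 180*d - x^3 + x^2*(16 - 3*d) + x*(54*d^2 - 21*d - 73) + 90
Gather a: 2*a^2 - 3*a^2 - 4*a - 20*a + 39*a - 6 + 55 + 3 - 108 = -a^2 + 15*a - 56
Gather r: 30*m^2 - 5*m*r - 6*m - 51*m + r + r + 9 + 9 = 30*m^2 - 57*m + r*(2 - 5*m) + 18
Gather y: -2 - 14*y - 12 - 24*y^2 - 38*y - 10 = -24*y^2 - 52*y - 24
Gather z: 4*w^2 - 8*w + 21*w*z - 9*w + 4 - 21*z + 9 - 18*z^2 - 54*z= 4*w^2 - 17*w - 18*z^2 + z*(21*w - 75) + 13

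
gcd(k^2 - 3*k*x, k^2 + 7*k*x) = k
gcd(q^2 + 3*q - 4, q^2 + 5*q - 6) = q - 1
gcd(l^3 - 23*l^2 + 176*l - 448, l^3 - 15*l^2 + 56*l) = l^2 - 15*l + 56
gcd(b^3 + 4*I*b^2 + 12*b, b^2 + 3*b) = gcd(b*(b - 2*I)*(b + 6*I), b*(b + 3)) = b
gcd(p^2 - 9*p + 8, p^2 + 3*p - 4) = p - 1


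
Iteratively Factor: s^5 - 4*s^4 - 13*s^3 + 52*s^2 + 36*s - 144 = (s + 2)*(s^4 - 6*s^3 - s^2 + 54*s - 72) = (s - 3)*(s + 2)*(s^3 - 3*s^2 - 10*s + 24) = (s - 3)*(s + 2)*(s + 3)*(s^2 - 6*s + 8) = (s - 4)*(s - 3)*(s + 2)*(s + 3)*(s - 2)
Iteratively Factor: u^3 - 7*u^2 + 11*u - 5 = (u - 1)*(u^2 - 6*u + 5) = (u - 1)^2*(u - 5)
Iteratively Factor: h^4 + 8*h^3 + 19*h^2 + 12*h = (h + 4)*(h^3 + 4*h^2 + 3*h) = (h + 3)*(h + 4)*(h^2 + h) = h*(h + 3)*(h + 4)*(h + 1)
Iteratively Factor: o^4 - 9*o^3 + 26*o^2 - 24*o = (o)*(o^3 - 9*o^2 + 26*o - 24) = o*(o - 2)*(o^2 - 7*o + 12) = o*(o - 3)*(o - 2)*(o - 4)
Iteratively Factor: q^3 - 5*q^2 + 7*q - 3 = (q - 1)*(q^2 - 4*q + 3) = (q - 3)*(q - 1)*(q - 1)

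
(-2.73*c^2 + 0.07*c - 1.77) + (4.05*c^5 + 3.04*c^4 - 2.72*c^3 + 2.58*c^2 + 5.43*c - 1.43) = 4.05*c^5 + 3.04*c^4 - 2.72*c^3 - 0.15*c^2 + 5.5*c - 3.2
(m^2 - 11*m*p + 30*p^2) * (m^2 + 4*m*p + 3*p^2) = m^4 - 7*m^3*p - 11*m^2*p^2 + 87*m*p^3 + 90*p^4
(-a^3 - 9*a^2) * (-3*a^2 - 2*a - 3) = 3*a^5 + 29*a^4 + 21*a^3 + 27*a^2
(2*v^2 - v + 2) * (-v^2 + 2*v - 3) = -2*v^4 + 5*v^3 - 10*v^2 + 7*v - 6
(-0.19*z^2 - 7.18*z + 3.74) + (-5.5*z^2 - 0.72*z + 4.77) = -5.69*z^2 - 7.9*z + 8.51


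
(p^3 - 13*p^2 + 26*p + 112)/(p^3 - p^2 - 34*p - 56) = (p - 8)/(p + 4)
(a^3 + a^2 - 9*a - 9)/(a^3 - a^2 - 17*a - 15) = (a - 3)/(a - 5)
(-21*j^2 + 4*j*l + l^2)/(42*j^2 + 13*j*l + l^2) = (-3*j + l)/(6*j + l)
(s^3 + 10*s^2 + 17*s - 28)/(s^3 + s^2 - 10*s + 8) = (s + 7)/(s - 2)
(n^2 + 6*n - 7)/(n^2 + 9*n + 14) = (n - 1)/(n + 2)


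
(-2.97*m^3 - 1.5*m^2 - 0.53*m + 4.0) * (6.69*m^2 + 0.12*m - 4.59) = -19.8693*m^5 - 10.3914*m^4 + 9.9066*m^3 + 33.5814*m^2 + 2.9127*m - 18.36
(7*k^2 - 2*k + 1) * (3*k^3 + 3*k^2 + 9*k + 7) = 21*k^5 + 15*k^4 + 60*k^3 + 34*k^2 - 5*k + 7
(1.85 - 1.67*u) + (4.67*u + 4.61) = 3.0*u + 6.46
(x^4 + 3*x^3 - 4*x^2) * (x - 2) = x^5 + x^4 - 10*x^3 + 8*x^2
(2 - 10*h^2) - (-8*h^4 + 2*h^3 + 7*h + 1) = 8*h^4 - 2*h^3 - 10*h^2 - 7*h + 1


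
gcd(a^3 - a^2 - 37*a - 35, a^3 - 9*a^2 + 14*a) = a - 7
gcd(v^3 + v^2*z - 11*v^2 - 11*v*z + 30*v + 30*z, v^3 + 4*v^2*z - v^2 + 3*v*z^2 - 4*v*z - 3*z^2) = v + z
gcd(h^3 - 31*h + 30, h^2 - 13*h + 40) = h - 5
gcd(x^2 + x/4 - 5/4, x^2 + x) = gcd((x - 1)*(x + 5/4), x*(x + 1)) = 1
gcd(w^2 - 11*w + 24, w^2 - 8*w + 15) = w - 3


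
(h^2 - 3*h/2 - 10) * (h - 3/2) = h^3 - 3*h^2 - 31*h/4 + 15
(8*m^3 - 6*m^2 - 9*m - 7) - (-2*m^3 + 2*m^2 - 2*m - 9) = 10*m^3 - 8*m^2 - 7*m + 2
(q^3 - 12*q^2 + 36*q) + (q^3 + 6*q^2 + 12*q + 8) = 2*q^3 - 6*q^2 + 48*q + 8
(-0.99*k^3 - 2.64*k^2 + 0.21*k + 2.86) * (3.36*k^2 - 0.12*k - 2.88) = -3.3264*k^5 - 8.7516*k^4 + 3.8736*k^3 + 17.1876*k^2 - 0.948*k - 8.2368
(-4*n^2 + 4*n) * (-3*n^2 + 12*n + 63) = 12*n^4 - 60*n^3 - 204*n^2 + 252*n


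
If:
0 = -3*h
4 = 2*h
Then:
No Solution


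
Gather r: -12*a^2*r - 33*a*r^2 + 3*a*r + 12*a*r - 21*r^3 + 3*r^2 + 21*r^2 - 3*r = -21*r^3 + r^2*(24 - 33*a) + r*(-12*a^2 + 15*a - 3)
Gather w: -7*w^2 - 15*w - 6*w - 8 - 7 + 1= -7*w^2 - 21*w - 14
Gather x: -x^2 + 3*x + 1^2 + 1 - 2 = -x^2 + 3*x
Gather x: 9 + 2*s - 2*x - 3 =2*s - 2*x + 6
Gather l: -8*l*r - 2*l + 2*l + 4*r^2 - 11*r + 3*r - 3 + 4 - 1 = -8*l*r + 4*r^2 - 8*r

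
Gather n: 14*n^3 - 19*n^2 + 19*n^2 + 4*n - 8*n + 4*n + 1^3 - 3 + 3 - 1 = 14*n^3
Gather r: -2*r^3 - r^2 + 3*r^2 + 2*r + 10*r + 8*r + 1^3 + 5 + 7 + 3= -2*r^3 + 2*r^2 + 20*r + 16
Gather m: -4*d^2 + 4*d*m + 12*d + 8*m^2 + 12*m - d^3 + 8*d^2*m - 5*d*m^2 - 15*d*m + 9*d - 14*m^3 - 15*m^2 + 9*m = -d^3 - 4*d^2 + 21*d - 14*m^3 + m^2*(-5*d - 7) + m*(8*d^2 - 11*d + 21)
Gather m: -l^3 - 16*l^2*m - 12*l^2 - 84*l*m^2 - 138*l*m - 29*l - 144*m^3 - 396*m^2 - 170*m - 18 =-l^3 - 12*l^2 - 29*l - 144*m^3 + m^2*(-84*l - 396) + m*(-16*l^2 - 138*l - 170) - 18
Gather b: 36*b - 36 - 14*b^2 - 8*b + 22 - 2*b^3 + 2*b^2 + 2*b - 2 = -2*b^3 - 12*b^2 + 30*b - 16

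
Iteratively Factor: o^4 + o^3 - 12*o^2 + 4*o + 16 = (o + 1)*(o^3 - 12*o + 16) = (o + 1)*(o + 4)*(o^2 - 4*o + 4) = (o - 2)*(o + 1)*(o + 4)*(o - 2)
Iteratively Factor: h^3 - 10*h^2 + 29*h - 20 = (h - 1)*(h^2 - 9*h + 20) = (h - 4)*(h - 1)*(h - 5)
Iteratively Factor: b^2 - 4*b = (b)*(b - 4)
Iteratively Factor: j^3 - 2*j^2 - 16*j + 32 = (j - 2)*(j^2 - 16) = (j - 4)*(j - 2)*(j + 4)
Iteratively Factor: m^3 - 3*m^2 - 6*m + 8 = (m + 2)*(m^2 - 5*m + 4) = (m - 1)*(m + 2)*(m - 4)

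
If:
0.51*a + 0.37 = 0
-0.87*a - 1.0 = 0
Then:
No Solution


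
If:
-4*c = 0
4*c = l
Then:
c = 0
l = 0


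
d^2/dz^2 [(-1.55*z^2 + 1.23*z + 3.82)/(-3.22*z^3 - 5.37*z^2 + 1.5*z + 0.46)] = (32.14204*z^6 - 76.5187920000001*z^5 - 557.978988*z^4 - 1082.558402*z^3 - 549.1278*z^2 + 132.44142*z - 33.708968)/(33.386248*z^9 + 167.034924*z^8 + 231.906654*z^7 - 15.076839*z^6 - 155.755314*z^5 + 9.783378*z^4 + 20.900856*z^3 + 0.303876*z^2 - 0.9522*z - 0.097336)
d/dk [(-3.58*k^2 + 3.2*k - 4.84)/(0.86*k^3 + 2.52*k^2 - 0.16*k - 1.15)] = (3.0788*k^4 - 5.504*k^3 + 4.996*k^2 + 32.6276*k - 4.4544)/(0.7396*k^6 + 4.3344*k^5 + 6.0752*k^4 - 2.7844*k^3 - 5.7704*k^2 + 0.368*k + 1.3225)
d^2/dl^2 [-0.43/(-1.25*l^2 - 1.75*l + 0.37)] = (-1.34375*l^2 - 1.88125*l + 0.43*(2.5*l + 1.75)*(5.0*l + 3.5) + 0.39775)/(1.25*l^2 + 1.75*l - 0.37)^3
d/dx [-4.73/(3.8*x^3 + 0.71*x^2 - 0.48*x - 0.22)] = (53.922*x^2 + 6.7166*x - 2.2704)/(3.8*x^3 + 0.71*x^2 - 0.48*x - 0.22)^2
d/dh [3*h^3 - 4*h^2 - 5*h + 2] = 9*h^2 - 8*h - 5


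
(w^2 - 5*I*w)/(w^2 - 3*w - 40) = w*(-w + 5*I)/(-w^2 + 3*w + 40)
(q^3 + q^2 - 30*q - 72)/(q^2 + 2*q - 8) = (q^2 - 3*q - 18)/(q - 2)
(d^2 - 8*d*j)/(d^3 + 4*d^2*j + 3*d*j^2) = (d - 8*j)/(d^2 + 4*d*j + 3*j^2)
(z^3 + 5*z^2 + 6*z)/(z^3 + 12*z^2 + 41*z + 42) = z/(z + 7)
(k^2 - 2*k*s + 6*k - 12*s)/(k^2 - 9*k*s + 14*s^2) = (-k - 6)/(-k + 7*s)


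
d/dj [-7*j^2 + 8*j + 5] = 8 - 14*j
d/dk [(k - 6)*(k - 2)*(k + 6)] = 3*k^2 - 4*k - 36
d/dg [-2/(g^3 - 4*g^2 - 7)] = 2*g*(3*g - 8)/(-g^3 + 4*g^2 + 7)^2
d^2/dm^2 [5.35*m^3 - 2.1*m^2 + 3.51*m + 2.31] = 32.1*m - 4.2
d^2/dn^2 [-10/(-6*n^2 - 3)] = 40*(6*n^2 - 1)/(3*(2*n^2 + 1)^3)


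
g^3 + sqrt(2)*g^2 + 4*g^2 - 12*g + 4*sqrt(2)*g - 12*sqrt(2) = (g - 2)*(g + 6)*(g + sqrt(2))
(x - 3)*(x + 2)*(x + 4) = x^3 + 3*x^2 - 10*x - 24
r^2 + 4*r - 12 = (r - 2)*(r + 6)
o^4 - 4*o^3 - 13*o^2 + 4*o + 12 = (o - 6)*(o - 1)*(o + 1)*(o + 2)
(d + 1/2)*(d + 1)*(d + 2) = d^3 + 7*d^2/2 + 7*d/2 + 1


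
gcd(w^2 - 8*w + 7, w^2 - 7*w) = w - 7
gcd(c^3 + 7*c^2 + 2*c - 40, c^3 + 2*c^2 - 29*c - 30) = 1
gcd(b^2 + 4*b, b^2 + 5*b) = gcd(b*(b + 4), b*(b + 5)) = b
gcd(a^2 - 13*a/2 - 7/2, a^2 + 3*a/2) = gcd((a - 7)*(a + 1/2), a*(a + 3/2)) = 1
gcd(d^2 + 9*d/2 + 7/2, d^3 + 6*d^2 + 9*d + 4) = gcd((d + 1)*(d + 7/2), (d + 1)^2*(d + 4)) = d + 1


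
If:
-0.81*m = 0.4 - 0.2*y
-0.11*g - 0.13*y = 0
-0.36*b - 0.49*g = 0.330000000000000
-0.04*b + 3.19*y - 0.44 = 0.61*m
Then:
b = -0.86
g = -0.04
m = -0.49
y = 0.03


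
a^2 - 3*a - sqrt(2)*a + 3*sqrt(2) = (a - 3)*(a - sqrt(2))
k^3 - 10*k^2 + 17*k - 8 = (k - 8)*(k - 1)^2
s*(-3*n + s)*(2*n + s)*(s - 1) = -6*n^2*s^2 + 6*n^2*s - n*s^3 + n*s^2 + s^4 - s^3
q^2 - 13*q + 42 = (q - 7)*(q - 6)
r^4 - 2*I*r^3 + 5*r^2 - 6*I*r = r*(r - 3*I)*(r - I)*(r + 2*I)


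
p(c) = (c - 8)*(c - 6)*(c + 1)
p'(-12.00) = 778.00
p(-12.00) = -3960.00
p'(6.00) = -14.00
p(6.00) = 0.00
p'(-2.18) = 104.94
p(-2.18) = -98.26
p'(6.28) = -10.96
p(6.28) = -3.51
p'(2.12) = -7.64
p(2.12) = 71.18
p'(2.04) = -6.56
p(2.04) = 71.75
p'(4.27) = -22.32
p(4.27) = 34.01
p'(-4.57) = 215.47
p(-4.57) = -474.33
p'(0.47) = 22.44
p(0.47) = 61.21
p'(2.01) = -6.14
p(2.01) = 71.94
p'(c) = (c - 8)*(c - 6) + (c - 8)*(c + 1) + (c - 6)*(c + 1) = 3*c^2 - 26*c + 34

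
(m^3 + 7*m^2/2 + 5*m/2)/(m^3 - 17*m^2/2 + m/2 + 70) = m*(m + 1)/(m^2 - 11*m + 28)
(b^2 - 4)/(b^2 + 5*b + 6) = (b - 2)/(b + 3)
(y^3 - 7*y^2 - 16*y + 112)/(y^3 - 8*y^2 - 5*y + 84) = (y + 4)/(y + 3)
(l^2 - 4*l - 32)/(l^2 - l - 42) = (-l^2 + 4*l + 32)/(-l^2 + l + 42)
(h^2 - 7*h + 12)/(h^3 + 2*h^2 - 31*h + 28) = (h - 3)/(h^2 + 6*h - 7)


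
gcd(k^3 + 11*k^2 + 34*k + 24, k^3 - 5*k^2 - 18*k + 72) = k + 4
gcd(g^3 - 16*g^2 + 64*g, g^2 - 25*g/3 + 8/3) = g - 8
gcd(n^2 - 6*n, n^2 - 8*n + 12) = n - 6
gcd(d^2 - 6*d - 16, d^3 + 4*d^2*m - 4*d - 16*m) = d + 2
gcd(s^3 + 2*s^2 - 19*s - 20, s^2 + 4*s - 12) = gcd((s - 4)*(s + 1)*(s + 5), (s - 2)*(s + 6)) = 1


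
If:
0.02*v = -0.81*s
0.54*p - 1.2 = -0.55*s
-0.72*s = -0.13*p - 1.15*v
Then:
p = 2.22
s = 0.01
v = -0.25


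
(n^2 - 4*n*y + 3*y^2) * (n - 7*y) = n^3 - 11*n^2*y + 31*n*y^2 - 21*y^3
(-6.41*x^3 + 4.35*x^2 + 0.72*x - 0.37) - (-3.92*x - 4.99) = -6.41*x^3 + 4.35*x^2 + 4.64*x + 4.62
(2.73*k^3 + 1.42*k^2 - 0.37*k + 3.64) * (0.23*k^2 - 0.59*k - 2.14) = 0.6279*k^5 - 1.2841*k^4 - 6.7651*k^3 - 1.9833*k^2 - 1.3558*k - 7.7896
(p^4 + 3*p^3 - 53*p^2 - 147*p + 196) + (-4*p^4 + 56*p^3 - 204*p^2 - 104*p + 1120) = -3*p^4 + 59*p^3 - 257*p^2 - 251*p + 1316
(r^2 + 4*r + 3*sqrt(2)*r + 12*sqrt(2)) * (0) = 0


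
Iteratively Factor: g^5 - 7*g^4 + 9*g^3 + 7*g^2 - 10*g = (g - 1)*(g^4 - 6*g^3 + 3*g^2 + 10*g) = g*(g - 1)*(g^3 - 6*g^2 + 3*g + 10) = g*(g - 2)*(g - 1)*(g^2 - 4*g - 5) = g*(g - 2)*(g - 1)*(g + 1)*(g - 5)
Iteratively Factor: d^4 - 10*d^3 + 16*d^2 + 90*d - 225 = (d - 5)*(d^3 - 5*d^2 - 9*d + 45) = (d - 5)*(d + 3)*(d^2 - 8*d + 15) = (d - 5)^2*(d + 3)*(d - 3)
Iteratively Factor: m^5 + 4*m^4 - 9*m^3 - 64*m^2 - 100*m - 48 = (m + 2)*(m^4 + 2*m^3 - 13*m^2 - 38*m - 24) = (m + 1)*(m + 2)*(m^3 + m^2 - 14*m - 24) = (m - 4)*(m + 1)*(m + 2)*(m^2 + 5*m + 6) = (m - 4)*(m + 1)*(m + 2)^2*(m + 3)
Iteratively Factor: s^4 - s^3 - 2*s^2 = (s - 2)*(s^3 + s^2) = s*(s - 2)*(s^2 + s) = s^2*(s - 2)*(s + 1)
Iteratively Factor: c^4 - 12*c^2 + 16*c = (c)*(c^3 - 12*c + 16) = c*(c - 2)*(c^2 + 2*c - 8) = c*(c - 2)*(c + 4)*(c - 2)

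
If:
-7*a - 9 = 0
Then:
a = -9/7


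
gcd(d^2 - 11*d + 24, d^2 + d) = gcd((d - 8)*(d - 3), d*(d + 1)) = 1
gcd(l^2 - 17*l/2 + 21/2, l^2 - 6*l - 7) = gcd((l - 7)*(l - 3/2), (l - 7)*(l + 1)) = l - 7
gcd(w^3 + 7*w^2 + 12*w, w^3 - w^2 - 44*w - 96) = w^2 + 7*w + 12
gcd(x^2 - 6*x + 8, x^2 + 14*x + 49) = 1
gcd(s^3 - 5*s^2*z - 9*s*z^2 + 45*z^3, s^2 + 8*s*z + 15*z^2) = s + 3*z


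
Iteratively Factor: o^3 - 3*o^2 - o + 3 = (o - 1)*(o^2 - 2*o - 3) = (o - 3)*(o - 1)*(o + 1)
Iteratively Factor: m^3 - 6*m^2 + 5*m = (m - 5)*(m^2 - m) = (m - 5)*(m - 1)*(m)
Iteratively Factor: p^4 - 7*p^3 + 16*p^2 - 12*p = (p)*(p^3 - 7*p^2 + 16*p - 12) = p*(p - 2)*(p^2 - 5*p + 6) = p*(p - 3)*(p - 2)*(p - 2)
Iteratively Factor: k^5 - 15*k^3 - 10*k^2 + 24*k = (k)*(k^4 - 15*k^2 - 10*k + 24) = k*(k + 3)*(k^3 - 3*k^2 - 6*k + 8) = k*(k - 4)*(k + 3)*(k^2 + k - 2) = k*(k - 4)*(k - 1)*(k + 3)*(k + 2)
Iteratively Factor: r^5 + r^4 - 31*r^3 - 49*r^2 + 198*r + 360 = (r - 3)*(r^4 + 4*r^3 - 19*r^2 - 106*r - 120) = (r - 3)*(r + 2)*(r^3 + 2*r^2 - 23*r - 60) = (r - 3)*(r + 2)*(r + 4)*(r^2 - 2*r - 15) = (r - 5)*(r - 3)*(r + 2)*(r + 4)*(r + 3)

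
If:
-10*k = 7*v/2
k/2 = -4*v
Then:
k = 0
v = 0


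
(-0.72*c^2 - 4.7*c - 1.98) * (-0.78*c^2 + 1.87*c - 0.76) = 0.5616*c^4 + 2.3196*c^3 - 6.6974*c^2 - 0.1306*c + 1.5048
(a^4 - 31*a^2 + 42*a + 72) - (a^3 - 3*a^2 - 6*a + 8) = a^4 - a^3 - 28*a^2 + 48*a + 64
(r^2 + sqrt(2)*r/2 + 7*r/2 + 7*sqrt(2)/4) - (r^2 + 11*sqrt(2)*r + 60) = -21*sqrt(2)*r/2 + 7*r/2 - 60 + 7*sqrt(2)/4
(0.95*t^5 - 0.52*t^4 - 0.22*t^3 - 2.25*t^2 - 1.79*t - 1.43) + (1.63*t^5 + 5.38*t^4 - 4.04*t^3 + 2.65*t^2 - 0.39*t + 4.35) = 2.58*t^5 + 4.86*t^4 - 4.26*t^3 + 0.4*t^2 - 2.18*t + 2.92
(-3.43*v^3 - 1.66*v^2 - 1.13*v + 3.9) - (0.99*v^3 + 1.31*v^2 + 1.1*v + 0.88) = -4.42*v^3 - 2.97*v^2 - 2.23*v + 3.02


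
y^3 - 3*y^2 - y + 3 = (y - 3)*(y - 1)*(y + 1)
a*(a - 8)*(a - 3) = a^3 - 11*a^2 + 24*a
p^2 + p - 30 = (p - 5)*(p + 6)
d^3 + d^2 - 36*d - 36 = (d - 6)*(d + 1)*(d + 6)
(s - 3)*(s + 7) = s^2 + 4*s - 21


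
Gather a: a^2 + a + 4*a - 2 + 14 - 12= a^2 + 5*a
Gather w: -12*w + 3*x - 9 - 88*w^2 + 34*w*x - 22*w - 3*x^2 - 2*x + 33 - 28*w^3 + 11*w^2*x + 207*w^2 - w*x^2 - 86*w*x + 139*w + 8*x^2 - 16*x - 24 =-28*w^3 + w^2*(11*x + 119) + w*(-x^2 - 52*x + 105) + 5*x^2 - 15*x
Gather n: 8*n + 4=8*n + 4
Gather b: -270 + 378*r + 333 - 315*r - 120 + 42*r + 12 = 105*r - 45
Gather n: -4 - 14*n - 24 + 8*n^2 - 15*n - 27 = 8*n^2 - 29*n - 55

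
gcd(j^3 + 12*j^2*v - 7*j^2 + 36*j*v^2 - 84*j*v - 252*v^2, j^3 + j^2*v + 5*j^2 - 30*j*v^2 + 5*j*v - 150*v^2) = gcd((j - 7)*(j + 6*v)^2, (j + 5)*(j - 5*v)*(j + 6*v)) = j + 6*v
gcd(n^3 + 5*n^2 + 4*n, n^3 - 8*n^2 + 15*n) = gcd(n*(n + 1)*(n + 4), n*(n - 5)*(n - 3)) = n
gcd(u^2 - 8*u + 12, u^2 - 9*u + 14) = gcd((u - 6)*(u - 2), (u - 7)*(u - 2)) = u - 2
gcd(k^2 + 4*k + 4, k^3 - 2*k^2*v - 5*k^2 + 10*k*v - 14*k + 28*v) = k + 2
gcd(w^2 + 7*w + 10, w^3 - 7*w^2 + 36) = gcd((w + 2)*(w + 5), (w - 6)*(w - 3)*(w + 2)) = w + 2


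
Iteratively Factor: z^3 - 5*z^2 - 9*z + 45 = (z - 3)*(z^2 - 2*z - 15) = (z - 3)*(z + 3)*(z - 5)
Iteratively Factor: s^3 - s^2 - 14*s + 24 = (s - 2)*(s^2 + s - 12) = (s - 3)*(s - 2)*(s + 4)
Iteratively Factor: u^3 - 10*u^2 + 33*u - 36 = (u - 4)*(u^2 - 6*u + 9) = (u - 4)*(u - 3)*(u - 3)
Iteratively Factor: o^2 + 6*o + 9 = (o + 3)*(o + 3)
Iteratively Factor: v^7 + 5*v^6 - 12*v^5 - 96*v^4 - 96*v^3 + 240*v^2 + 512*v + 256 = (v + 2)*(v^6 + 3*v^5 - 18*v^4 - 60*v^3 + 24*v^2 + 192*v + 128) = (v + 1)*(v + 2)*(v^5 + 2*v^4 - 20*v^3 - 40*v^2 + 64*v + 128) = (v + 1)*(v + 2)*(v + 4)*(v^4 - 2*v^3 - 12*v^2 + 8*v + 32) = (v + 1)*(v + 2)^2*(v + 4)*(v^3 - 4*v^2 - 4*v + 16) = (v + 1)*(v + 2)^3*(v + 4)*(v^2 - 6*v + 8) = (v - 2)*(v + 1)*(v + 2)^3*(v + 4)*(v - 4)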